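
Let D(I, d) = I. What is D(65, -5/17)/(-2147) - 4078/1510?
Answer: -4426808/1620985 ≈ -2.7309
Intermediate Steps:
D(65, -5/17)/(-2147) - 4078/1510 = 65/(-2147) - 4078/1510 = 65*(-1/2147) - 4078*1/1510 = -65/2147 - 2039/755 = -4426808/1620985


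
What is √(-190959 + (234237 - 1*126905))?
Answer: I*√83627 ≈ 289.18*I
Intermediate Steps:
√(-190959 + (234237 - 1*126905)) = √(-190959 + (234237 - 126905)) = √(-190959 + 107332) = √(-83627) = I*√83627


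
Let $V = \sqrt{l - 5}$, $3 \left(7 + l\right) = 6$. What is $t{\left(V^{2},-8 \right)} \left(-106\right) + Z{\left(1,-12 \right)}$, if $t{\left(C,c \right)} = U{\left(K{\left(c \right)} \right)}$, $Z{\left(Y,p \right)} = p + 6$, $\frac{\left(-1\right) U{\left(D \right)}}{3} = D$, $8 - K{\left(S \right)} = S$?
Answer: $5082$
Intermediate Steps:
$l = -5$ ($l = -7 + \frac{1}{3} \cdot 6 = -7 + 2 = -5$)
$K{\left(S \right)} = 8 - S$
$V = i \sqrt{10}$ ($V = \sqrt{-5 - 5} = \sqrt{-10} = i \sqrt{10} \approx 3.1623 i$)
$U{\left(D \right)} = - 3 D$
$Z{\left(Y,p \right)} = 6 + p$
$t{\left(C,c \right)} = -24 + 3 c$ ($t{\left(C,c \right)} = - 3 \left(8 - c\right) = -24 + 3 c$)
$t{\left(V^{2},-8 \right)} \left(-106\right) + Z{\left(1,-12 \right)} = \left(-24 + 3 \left(-8\right)\right) \left(-106\right) + \left(6 - 12\right) = \left(-24 - 24\right) \left(-106\right) - 6 = \left(-48\right) \left(-106\right) - 6 = 5088 - 6 = 5082$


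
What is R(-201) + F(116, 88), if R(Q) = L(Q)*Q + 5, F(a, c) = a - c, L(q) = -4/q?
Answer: 29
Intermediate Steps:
R(Q) = 1 (R(Q) = (-4/Q)*Q + 5 = -4 + 5 = 1)
R(-201) + F(116, 88) = 1 + (116 - 1*88) = 1 + (116 - 88) = 1 + 28 = 29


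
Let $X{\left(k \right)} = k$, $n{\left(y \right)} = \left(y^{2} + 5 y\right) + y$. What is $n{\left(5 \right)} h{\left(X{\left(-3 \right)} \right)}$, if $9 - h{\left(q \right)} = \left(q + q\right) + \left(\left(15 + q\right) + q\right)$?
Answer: $330$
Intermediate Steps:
$n{\left(y \right)} = y^{2} + 6 y$
$h{\left(q \right)} = -6 - 4 q$ ($h{\left(q \right)} = 9 - \left(\left(q + q\right) + \left(\left(15 + q\right) + q\right)\right) = 9 - \left(2 q + \left(15 + 2 q\right)\right) = 9 - \left(15 + 4 q\right) = -6 - 4 q$)
$n{\left(5 \right)} h{\left(X{\left(-3 \right)} \right)} = 5 \left(6 + 5\right) \left(-6 - -12\right) = 5 \cdot 11 \left(-6 + 12\right) = 55 \cdot 6 = 330$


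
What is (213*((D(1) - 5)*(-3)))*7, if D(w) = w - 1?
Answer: 22365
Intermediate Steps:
D(w) = -1 + w
(213*((D(1) - 5)*(-3)))*7 = (213*(((-1 + 1) - 5)*(-3)))*7 = (213*((0 - 5)*(-3)))*7 = (213*(-5*(-3)))*7 = (213*15)*7 = 3195*7 = 22365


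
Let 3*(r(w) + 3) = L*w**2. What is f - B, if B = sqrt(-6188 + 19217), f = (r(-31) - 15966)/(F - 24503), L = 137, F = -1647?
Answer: -1675/1569 - sqrt(13029) ≈ -115.21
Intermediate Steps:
r(w) = -3 + 137*w**2/3 (r(w) = -3 + (137*w**2)/3 = -3 + 137*w**2/3)
f = -1675/1569 (f = ((-3 + (137/3)*(-31)**2) - 15966)/(-1647 - 24503) = ((-3 + (137/3)*961) - 15966)/(-26150) = ((-3 + 131657/3) - 15966)*(-1/26150) = (131648/3 - 15966)*(-1/26150) = (83750/3)*(-1/26150) = -1675/1569 ≈ -1.0676)
B = sqrt(13029) ≈ 114.14
f - B = -1675/1569 - sqrt(13029)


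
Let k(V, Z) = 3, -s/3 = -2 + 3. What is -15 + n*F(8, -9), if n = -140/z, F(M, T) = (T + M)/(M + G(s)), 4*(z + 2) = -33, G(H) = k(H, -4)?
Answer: -7325/451 ≈ -16.242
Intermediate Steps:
s = -3 (s = -3*(-2 + 3) = -3*1 = -3)
G(H) = 3
z = -41/4 (z = -2 + (¼)*(-33) = -2 - 33/4 = -41/4 ≈ -10.250)
F(M, T) = (M + T)/(3 + M) (F(M, T) = (T + M)/(M + 3) = (M + T)/(3 + M))
n = 560/41 (n = -140/(-41/4) = -140*(-4/41) = 560/41 ≈ 13.659)
-15 + n*F(8, -9) = -15 + 560*((8 - 9)/(3 + 8))/41 = -15 + 560*(-1/11)/41 = -15 + 560*((1/11)*(-1))/41 = -15 + (560/41)*(-1/11) = -15 - 560/451 = -7325/451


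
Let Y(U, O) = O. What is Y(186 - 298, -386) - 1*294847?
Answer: -295233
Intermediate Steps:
Y(186 - 298, -386) - 1*294847 = -386 - 1*294847 = -386 - 294847 = -295233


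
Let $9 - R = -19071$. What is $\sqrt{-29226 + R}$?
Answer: $i \sqrt{10146} \approx 100.73 i$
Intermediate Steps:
$R = 19080$ ($R = 9 - -19071 = 9 + 19071 = 19080$)
$\sqrt{-29226 + R} = \sqrt{-29226 + 19080} = \sqrt{-10146} = i \sqrt{10146}$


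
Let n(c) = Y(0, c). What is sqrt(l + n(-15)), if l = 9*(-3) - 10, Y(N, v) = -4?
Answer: I*sqrt(41) ≈ 6.4031*I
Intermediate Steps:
n(c) = -4
l = -37 (l = -27 - 10 = -37)
sqrt(l + n(-15)) = sqrt(-37 - 4) = sqrt(-41) = I*sqrt(41)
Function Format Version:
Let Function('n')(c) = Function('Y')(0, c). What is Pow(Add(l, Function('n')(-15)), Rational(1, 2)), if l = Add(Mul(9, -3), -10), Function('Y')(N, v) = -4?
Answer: Mul(I, Pow(41, Rational(1, 2))) ≈ Mul(6.4031, I)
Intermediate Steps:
Function('n')(c) = -4
l = -37 (l = Add(-27, -10) = -37)
Pow(Add(l, Function('n')(-15)), Rational(1, 2)) = Pow(Add(-37, -4), Rational(1, 2)) = Pow(-41, Rational(1, 2)) = Mul(I, Pow(41, Rational(1, 2)))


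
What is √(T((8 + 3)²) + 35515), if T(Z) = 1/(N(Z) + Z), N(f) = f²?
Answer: √63961236582/1342 ≈ 188.45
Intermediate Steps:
T(Z) = 1/(Z + Z²) (T(Z) = 1/(Z² + Z) = 1/(Z + Z²))
√(T((8 + 3)²) + 35515) = √(1/(((8 + 3)²)*(1 + (8 + 3)²)) + 35515) = √(1/((11²)*(1 + 11²)) + 35515) = √(1/(121*(1 + 121)) + 35515) = √((1/121)/122 + 35515) = √((1/121)*(1/122) + 35515) = √(1/14762 + 35515) = √(524272431/14762) = √63961236582/1342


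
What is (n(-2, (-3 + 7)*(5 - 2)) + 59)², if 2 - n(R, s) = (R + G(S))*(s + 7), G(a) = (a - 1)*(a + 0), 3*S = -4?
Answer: 128881/81 ≈ 1591.1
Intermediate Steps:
S = -4/3 (S = (⅓)*(-4) = -4/3 ≈ -1.3333)
G(a) = a*(-1 + a) (G(a) = (-1 + a)*a = a*(-1 + a))
n(R, s) = 2 - (7 + s)*(28/9 + R) (n(R, s) = 2 - (R - 4*(-1 - 4/3)/3)*(s + 7) = 2 - (R - 4/3*(-7/3))*(7 + s) = 2 - (R + 28/9)*(7 + s) = 2 - (28/9 + R)*(7 + s) = 2 - (7 + s)*(28/9 + R))
(n(-2, (-3 + 7)*(5 - 2)) + 59)² = ((-178/9 - 7*(-2) - 28*(-3 + 7)*(5 - 2)/9 - 1*(-2)*(-3 + 7)*(5 - 2)) + 59)² = ((-178/9 + 14 - 112*3/9 - 1*(-2)*4*3) + 59)² = ((-178/9 + 14 - 28/9*12 - 1*(-2)*12) + 59)² = ((-178/9 + 14 - 112/3 + 24) + 59)² = (-172/9 + 59)² = (359/9)² = 128881/81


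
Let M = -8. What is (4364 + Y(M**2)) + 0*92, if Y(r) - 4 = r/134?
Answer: 292688/67 ≈ 4368.5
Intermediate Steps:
Y(r) = 4 + r/134
(4364 + Y(M**2)) + 0*92 = (4364 + (4 + (1/134)*(-8)**2)) + 0*92 = (4364 + (4 + (1/134)*64)) + 0 = (4364 + (4 + 32/67)) + 0 = (4364 + 300/67) + 0 = 292688/67 + 0 = 292688/67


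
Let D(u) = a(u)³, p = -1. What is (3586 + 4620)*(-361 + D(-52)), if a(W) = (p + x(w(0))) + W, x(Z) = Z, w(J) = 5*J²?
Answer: -1224647028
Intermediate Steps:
a(W) = -1 + W (a(W) = (-1 + 5*0²) + W = (-1 + 5*0) + W = (-1 + 0) + W = -1 + W)
D(u) = (-1 + u)³
(3586 + 4620)*(-361 + D(-52)) = (3586 + 4620)*(-361 + (-1 - 52)³) = 8206*(-361 + (-53)³) = 8206*(-361 - 148877) = 8206*(-149238) = -1224647028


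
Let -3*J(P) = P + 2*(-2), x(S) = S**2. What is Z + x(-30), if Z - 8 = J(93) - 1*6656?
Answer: -17333/3 ≈ -5777.7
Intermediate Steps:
J(P) = 4/3 - P/3 (J(P) = -(P + 2*(-2))/3 = -(P - 4)/3 = -(-4 + P)/3 = 4/3 - P/3)
Z = -20033/3 (Z = 8 + ((4/3 - 1/3*93) - 1*6656) = 8 + ((4/3 - 31) - 6656) = 8 + (-89/3 - 6656) = 8 - 20057/3 = -20033/3 ≈ -6677.7)
Z + x(-30) = -20033/3 + (-30)**2 = -20033/3 + 900 = -17333/3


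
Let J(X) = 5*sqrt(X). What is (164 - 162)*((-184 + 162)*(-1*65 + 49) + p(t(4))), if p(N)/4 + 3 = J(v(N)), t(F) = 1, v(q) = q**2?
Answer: 720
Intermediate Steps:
p(N) = -12 + 20*sqrt(N**2) (p(N) = -12 + 4*(5*sqrt(N**2)) = -12 + 20*sqrt(N**2))
(164 - 162)*((-184 + 162)*(-1*65 + 49) + p(t(4))) = (164 - 162)*((-184 + 162)*(-1*65 + 49) + (-12 + 20*sqrt(1**2))) = 2*(-22*(-65 + 49) + (-12 + 20*sqrt(1))) = 2*(-22*(-16) + (-12 + 20*1)) = 2*(352 + (-12 + 20)) = 2*(352 + 8) = 2*360 = 720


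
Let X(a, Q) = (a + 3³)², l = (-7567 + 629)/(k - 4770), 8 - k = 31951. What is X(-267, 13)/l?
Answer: 1057334400/3469 ≈ 3.0480e+5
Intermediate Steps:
k = -31943 (k = 8 - 1*31951 = 8 - 31951 = -31943)
l = 6938/36713 (l = (-7567 + 629)/(-31943 - 4770) = -6938/(-36713) = -6938*(-1/36713) = 6938/36713 ≈ 0.18898)
X(a, Q) = (27 + a)² (X(a, Q) = (a + 27)² = (27 + a)²)
X(-267, 13)/l = (27 - 267)²/(6938/36713) = (-240)²*(36713/6938) = 57600*(36713/6938) = 1057334400/3469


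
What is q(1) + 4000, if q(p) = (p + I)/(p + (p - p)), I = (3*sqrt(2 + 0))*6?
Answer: 4001 + 18*sqrt(2) ≈ 4026.5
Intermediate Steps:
I = 18*sqrt(2) (I = (3*sqrt(2))*6 = 18*sqrt(2) ≈ 25.456)
q(p) = (p + 18*sqrt(2))/p (q(p) = (p + 18*sqrt(2))/(p + (p - p)) = (p + 18*sqrt(2))/(p + 0) = (p + 18*sqrt(2))/p)
q(1) + 4000 = (1 + 18*sqrt(2))/1 + 4000 = 1*(1 + 18*sqrt(2)) + 4000 = (1 + 18*sqrt(2)) + 4000 = 4001 + 18*sqrt(2)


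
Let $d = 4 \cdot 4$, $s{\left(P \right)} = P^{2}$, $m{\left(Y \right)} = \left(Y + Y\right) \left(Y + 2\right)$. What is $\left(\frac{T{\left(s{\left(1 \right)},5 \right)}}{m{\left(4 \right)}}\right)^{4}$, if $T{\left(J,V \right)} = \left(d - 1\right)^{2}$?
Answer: $\frac{31640625}{65536} \approx 482.8$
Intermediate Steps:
$m{\left(Y \right)} = 2 Y \left(2 + Y\right)$
$d = 16$
$T{\left(J,V \right)} = 225$ ($T{\left(J,V \right)} = \left(16 - 1\right)^{2} = 15^{2} = 225$)
$\left(\frac{T{\left(s{\left(1 \right)},5 \right)}}{m{\left(4 \right)}}\right)^{4} = \left(\frac{225}{2 \cdot 4 \left(2 + 4\right)}\right)^{4} = \left(\frac{225}{2 \cdot 4 \cdot 6}\right)^{4} = \left(\frac{225}{48}\right)^{4} = \left(225 \cdot \frac{1}{48}\right)^{4} = \left(\frac{75}{16}\right)^{4} = \frac{31640625}{65536}$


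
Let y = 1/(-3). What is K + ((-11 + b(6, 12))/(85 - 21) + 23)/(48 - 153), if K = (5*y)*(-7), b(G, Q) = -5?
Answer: 229/20 ≈ 11.450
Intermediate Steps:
y = -⅓ (y = 1*(-⅓) = -⅓ ≈ -0.33333)
K = 35/3 (K = (5*(-⅓))*(-7) = -5/3*(-7) = 35/3 ≈ 11.667)
K + ((-11 + b(6, 12))/(85 - 21) + 23)/(48 - 153) = 35/3 + ((-11 - 5)/(85 - 21) + 23)/(48 - 153) = 35/3 + (-16/64 + 23)/(-105) = 35/3 + (-16*1/64 + 23)*(-1/105) = 35/3 + (-¼ + 23)*(-1/105) = 35/3 + (91/4)*(-1/105) = 35/3 - 13/60 = 229/20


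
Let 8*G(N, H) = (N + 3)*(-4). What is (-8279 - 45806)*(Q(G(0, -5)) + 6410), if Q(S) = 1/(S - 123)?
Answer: -86324419480/249 ≈ -3.4668e+8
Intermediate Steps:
G(N, H) = -3/2 - N/2 (G(N, H) = ((N + 3)*(-4))/8 = ((3 + N)*(-4))/8 = (-12 - 4*N)/8 = -3/2 - N/2)
Q(S) = 1/(-123 + S)
(-8279 - 45806)*(Q(G(0, -5)) + 6410) = (-8279 - 45806)*(1/(-123 + (-3/2 - 1/2*0)) + 6410) = -54085*(1/(-123 + (-3/2 + 0)) + 6410) = -54085*(1/(-123 - 3/2) + 6410) = -54085*(1/(-249/2) + 6410) = -54085*(-2/249 + 6410) = -54085*1596088/249 = -86324419480/249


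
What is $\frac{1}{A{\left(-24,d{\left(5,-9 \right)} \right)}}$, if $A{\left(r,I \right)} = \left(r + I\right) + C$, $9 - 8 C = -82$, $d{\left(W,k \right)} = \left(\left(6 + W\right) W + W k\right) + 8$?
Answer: $\frac{8}{43} \approx 0.18605$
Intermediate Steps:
$d{\left(W,k \right)} = 8 + W k + W \left(6 + W\right)$ ($d{\left(W,k \right)} = \left(W \left(6 + W\right) + W k\right) + 8 = \left(W k + W \left(6 + W\right)\right) + 8 = 8 + W k + W \left(6 + W\right)$)
$C = \frac{91}{8}$ ($C = \frac{9}{8} - - \frac{41}{4} = \frac{9}{8} + \frac{41}{4} = \frac{91}{8} \approx 11.375$)
$A{\left(r,I \right)} = \frac{91}{8} + I + r$ ($A{\left(r,I \right)} = \left(r + I\right) + \frac{91}{8} = \left(I + r\right) + \frac{91}{8} = \frac{91}{8} + I + r$)
$\frac{1}{A{\left(-24,d{\left(5,-9 \right)} \right)}} = \frac{1}{\frac{91}{8} + \left(8 + 5^{2} + 6 \cdot 5 + 5 \left(-9\right)\right) - 24} = \frac{1}{\frac{91}{8} + \left(8 + 25 + 30 - 45\right) - 24} = \frac{1}{\frac{91}{8} + 18 - 24} = \frac{1}{\frac{43}{8}} = \frac{8}{43}$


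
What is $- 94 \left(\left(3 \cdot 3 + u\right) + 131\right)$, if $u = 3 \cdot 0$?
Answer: $-13160$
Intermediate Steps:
$u = 0$
$- 94 \left(\left(3 \cdot 3 + u\right) + 131\right) = - 94 \left(\left(3 \cdot 3 + 0\right) + 131\right) = - 94 \left(\left(9 + 0\right) + 131\right) = - 94 \left(9 + 131\right) = \left(-94\right) 140 = -13160$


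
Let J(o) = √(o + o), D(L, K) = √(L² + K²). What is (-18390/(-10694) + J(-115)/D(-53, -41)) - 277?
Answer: -1471924/5347 + I*√10327/449 ≈ -275.28 + 0.22633*I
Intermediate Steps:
D(L, K) = √(K² + L²)
J(o) = √2*√o (J(o) = √(2*o) = √2*√o)
(-18390/(-10694) + J(-115)/D(-53, -41)) - 277 = (-18390/(-10694) + (√2*√(-115))/(√((-41)² + (-53)²))) - 277 = (-18390*(-1/10694) + (√2*(I*√115))/(√(1681 + 2809))) - 277 = (9195/5347 + (I*√230)/(√4490)) - 277 = (9195/5347 + (I*√230)*(√4490/4490)) - 277 = (9195/5347 + I*√10327/449) - 277 = -1471924/5347 + I*√10327/449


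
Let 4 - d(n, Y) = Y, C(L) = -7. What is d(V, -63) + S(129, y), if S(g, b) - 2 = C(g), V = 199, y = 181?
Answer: 62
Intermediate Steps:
S(g, b) = -5 (S(g, b) = 2 - 7 = -5)
d(n, Y) = 4 - Y
d(V, -63) + S(129, y) = (4 - 1*(-63)) - 5 = (4 + 63) - 5 = 67 - 5 = 62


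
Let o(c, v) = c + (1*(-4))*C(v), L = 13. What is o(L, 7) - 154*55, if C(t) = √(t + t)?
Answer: -8457 - 4*√14 ≈ -8472.0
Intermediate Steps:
C(t) = √2*√t (C(t) = √(2*t) = √2*√t)
o(c, v) = c - 4*√2*√v (o(c, v) = c + (1*(-4))*(√2*√v) = c - 4*√2*√v)
o(L, 7) - 154*55 = (13 - 4*√2*√7) - 154*55 = (13 - 4*√14) - 8470 = -8457 - 4*√14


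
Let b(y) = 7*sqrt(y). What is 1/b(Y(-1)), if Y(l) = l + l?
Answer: -I*sqrt(2)/14 ≈ -0.10102*I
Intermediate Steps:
Y(l) = 2*l
1/b(Y(-1)) = 1/(7*sqrt(2*(-1))) = 1/(7*sqrt(-2)) = 1/(7*(I*sqrt(2))) = 1/(7*I*sqrt(2)) = -I*sqrt(2)/14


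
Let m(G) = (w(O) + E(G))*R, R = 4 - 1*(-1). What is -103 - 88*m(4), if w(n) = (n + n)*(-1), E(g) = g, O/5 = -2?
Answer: -10663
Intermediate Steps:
O = -10 (O = 5*(-2) = -10)
w(n) = -2*n (w(n) = (2*n)*(-1) = -2*n)
R = 5 (R = 4 + 1 = 5)
m(G) = 100 + 5*G (m(G) = (-2*(-10) + G)*5 = (20 + G)*5 = 100 + 5*G)
-103 - 88*m(4) = -103 - 88*(100 + 5*4) = -103 - 88*(100 + 20) = -103 - 88*120 = -103 - 10560 = -10663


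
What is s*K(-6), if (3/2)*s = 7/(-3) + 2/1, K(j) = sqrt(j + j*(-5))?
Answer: -4*sqrt(6)/9 ≈ -1.0887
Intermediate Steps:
K(j) = 2*sqrt(-j) (K(j) = sqrt(j - 5*j) = sqrt(-4*j) = 2*sqrt(-j))
s = -2/9 (s = 2*(7/(-3) + 2/1)/3 = 2*(7*(-1/3) + 2*1)/3 = 2*(-7/3 + 2)/3 = (2/3)*(-1/3) = -2/9 ≈ -0.22222)
s*K(-6) = -4*sqrt(-1*(-6))/9 = -4*sqrt(6)/9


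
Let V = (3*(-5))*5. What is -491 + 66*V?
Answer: -5441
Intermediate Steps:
V = -75 (V = -15*5 = -75)
-491 + 66*V = -491 + 66*(-75) = -491 - 4950 = -5441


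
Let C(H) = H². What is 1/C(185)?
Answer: 1/34225 ≈ 2.9218e-5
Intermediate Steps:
1/C(185) = 1/(185²) = 1/34225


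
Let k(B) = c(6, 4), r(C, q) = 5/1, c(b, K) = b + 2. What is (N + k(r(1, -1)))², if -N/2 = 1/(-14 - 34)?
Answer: 37249/576 ≈ 64.668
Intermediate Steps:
c(b, K) = 2 + b
r(C, q) = 5 (r(C, q) = 5*1 = 5)
N = 1/24 (N = -2/(-14 - 34) = -2/(-48) = -2*(-1/48) = 1/24 ≈ 0.041667)
k(B) = 8 (k(B) = 2 + 6 = 8)
(N + k(r(1, -1)))² = (1/24 + 8)² = (193/24)² = 37249/576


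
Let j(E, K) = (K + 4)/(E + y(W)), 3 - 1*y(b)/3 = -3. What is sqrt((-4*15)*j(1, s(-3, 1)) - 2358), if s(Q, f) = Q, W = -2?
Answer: I*sqrt(852378)/19 ≈ 48.592*I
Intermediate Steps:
y(b) = 18 (y(b) = 9 - 3*(-3) = 9 + 9 = 18)
j(E, K) = (4 + K)/(18 + E) (j(E, K) = (K + 4)/(E + 18) = (4 + K)/(18 + E))
sqrt((-4*15)*j(1, s(-3, 1)) - 2358) = sqrt((-4*15)*((4 - 3)/(18 + 1)) - 2358) = sqrt(-60/19 - 2358) = sqrt(-44862/19) = I*sqrt(852378)/19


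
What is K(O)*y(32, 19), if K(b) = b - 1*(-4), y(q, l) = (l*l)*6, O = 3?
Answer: 15162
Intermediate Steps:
y(q, l) = 6*l² (y(q, l) = l²*6 = 6*l²)
K(b) = 4 + b (K(b) = b + 4 = 4 + b)
K(O)*y(32, 19) = (4 + 3)*(6*19²) = 7*(6*361) = 7*2166 = 15162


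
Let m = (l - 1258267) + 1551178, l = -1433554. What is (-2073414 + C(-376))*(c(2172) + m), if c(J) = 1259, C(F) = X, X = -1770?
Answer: 2364431446656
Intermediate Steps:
C(F) = -1770
m = -1140643 (m = (-1433554 - 1258267) + 1551178 = -2691821 + 1551178 = -1140643)
(-2073414 + C(-376))*(c(2172) + m) = (-2073414 - 1770)*(1259 - 1140643) = -2075184*(-1139384) = 2364431446656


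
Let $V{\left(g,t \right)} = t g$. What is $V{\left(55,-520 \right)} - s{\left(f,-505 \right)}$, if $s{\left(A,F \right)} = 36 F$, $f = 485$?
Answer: $-10420$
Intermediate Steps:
$V{\left(g,t \right)} = g t$
$V{\left(55,-520 \right)} - s{\left(f,-505 \right)} = 55 \left(-520\right) - 36 \left(-505\right) = -28600 - -18180 = -28600 + 18180 = -10420$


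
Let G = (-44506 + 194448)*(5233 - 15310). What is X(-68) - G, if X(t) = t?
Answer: 1510965466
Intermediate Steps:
G = -1510965534 (G = 149942*(-10077) = -1510965534)
X(-68) - G = -68 - 1*(-1510965534) = -68 + 1510965534 = 1510965466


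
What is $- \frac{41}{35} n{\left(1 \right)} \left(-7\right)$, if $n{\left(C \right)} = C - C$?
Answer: $0$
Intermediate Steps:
$n{\left(C \right)} = 0$
$- \frac{41}{35} n{\left(1 \right)} \left(-7\right) = - \frac{41}{35} \cdot 0 \left(-7\right) = \left(-41\right) \frac{1}{35} \cdot 0 \left(-7\right) = \left(- \frac{41}{35}\right) 0 \left(-7\right) = 0 \left(-7\right) = 0$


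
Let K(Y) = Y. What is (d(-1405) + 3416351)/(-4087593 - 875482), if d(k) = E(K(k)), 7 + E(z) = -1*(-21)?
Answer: -683273/992615 ≈ -0.68836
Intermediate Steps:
E(z) = 14 (E(z) = -7 - 1*(-21) = -7 + 21 = 14)
d(k) = 14
(d(-1405) + 3416351)/(-4087593 - 875482) = (14 + 3416351)/(-4087593 - 875482) = 3416365/(-4963075) = 3416365*(-1/4963075) = -683273/992615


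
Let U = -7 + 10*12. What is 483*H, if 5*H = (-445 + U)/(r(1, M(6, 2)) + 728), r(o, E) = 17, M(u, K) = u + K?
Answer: -160356/3725 ≈ -43.049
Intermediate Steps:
M(u, K) = K + u
U = 113 (U = -7 + 120 = 113)
H = -332/3725 (H = ((-445 + 113)/(17 + 728))/5 = (-332/745)/5 = (-332*1/745)/5 = (⅕)*(-332/745) = -332/3725 ≈ -0.089128)
483*H = 483*(-332/3725) = -160356/3725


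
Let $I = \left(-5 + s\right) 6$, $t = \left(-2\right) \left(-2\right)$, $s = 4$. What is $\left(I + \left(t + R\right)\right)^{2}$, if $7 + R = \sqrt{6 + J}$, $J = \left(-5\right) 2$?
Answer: $77 - 36 i \approx 77.0 - 36.0 i$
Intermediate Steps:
$J = -10$
$t = 4$
$R = -7 + 2 i$ ($R = -7 + \sqrt{6 - 10} = -7 + \sqrt{-4} = -7 + 2 i \approx -7.0 + 2.0 i$)
$I = -6$ ($I = \left(-5 + 4\right) 6 = \left(-1\right) 6 = -6$)
$\left(I + \left(t + R\right)\right)^{2} = \left(-6 + \left(4 - \left(7 - 2 i\right)\right)\right)^{2} = \left(-6 - \left(3 - 2 i\right)\right)^{2} = \left(-9 + 2 i\right)^{2}$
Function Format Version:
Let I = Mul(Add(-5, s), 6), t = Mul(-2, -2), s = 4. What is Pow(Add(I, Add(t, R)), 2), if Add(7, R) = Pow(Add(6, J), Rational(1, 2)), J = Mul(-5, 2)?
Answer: Add(77, Mul(-36, I)) ≈ Add(77.000, Mul(-36.000, I))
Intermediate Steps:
J = -10
t = 4
R = Add(-7, Mul(2, I)) (R = Add(-7, Pow(Add(6, -10), Rational(1, 2))) = Add(-7, Pow(-4, Rational(1, 2))) = Add(-7, Mul(2, I)) ≈ Add(-7.0000, Mul(2.0000, I)))
I = -6 (I = Mul(Add(-5, 4), 6) = Mul(-1, 6) = -6)
Pow(Add(I, Add(t, R)), 2) = Pow(Add(-6, Add(4, Add(-7, Mul(2, I)))), 2) = Pow(Add(-6, Add(-3, Mul(2, I))), 2) = Pow(Add(-9, Mul(2, I)), 2)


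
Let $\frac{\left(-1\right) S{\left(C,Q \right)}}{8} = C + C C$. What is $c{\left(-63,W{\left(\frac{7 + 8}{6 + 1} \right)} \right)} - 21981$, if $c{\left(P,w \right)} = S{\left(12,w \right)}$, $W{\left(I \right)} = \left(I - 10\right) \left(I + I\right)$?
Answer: $-23229$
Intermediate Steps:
$W{\left(I \right)} = 2 I \left(-10 + I\right)$ ($W{\left(I \right)} = \left(-10 + I\right) 2 I = 2 I \left(-10 + I\right)$)
$S{\left(C,Q \right)} = - 8 C - 8 C^{2}$ ($S{\left(C,Q \right)} = - 8 \left(C + C C\right) = - 8 \left(C + C^{2}\right) = - 8 C - 8 C^{2}$)
$c{\left(P,w \right)} = -1248$ ($c{\left(P,w \right)} = \left(-8\right) 12 \left(1 + 12\right) = \left(-8\right) 12 \cdot 13 = -1248$)
$c{\left(-63,W{\left(\frac{7 + 8}{6 + 1} \right)} \right)} - 21981 = -1248 - 21981 = -23229$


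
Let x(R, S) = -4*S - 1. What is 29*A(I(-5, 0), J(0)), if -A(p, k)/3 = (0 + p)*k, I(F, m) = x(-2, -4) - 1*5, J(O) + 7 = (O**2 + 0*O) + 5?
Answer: 1740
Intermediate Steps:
x(R, S) = -1 - 4*S
J(O) = -2 + O**2 (J(O) = -7 + ((O**2 + 0*O) + 5) = -7 + ((O**2 + 0) + 5) = -7 + (O**2 + 5) = -7 + (5 + O**2) = -2 + O**2)
I(F, m) = 10 (I(F, m) = (-1 - 4*(-4)) - 1*5 = (-1 + 16) - 5 = 15 - 5 = 10)
A(p, k) = -3*k*p (A(p, k) = -3*(0 + p)*k = -3*p*k = -3*k*p)
29*A(I(-5, 0), J(0)) = 29*(-3*(-2 + 0**2)*10) = 29*(-3*(-2 + 0)*10) = 29*(-3*(-2)*10) = 29*60 = 1740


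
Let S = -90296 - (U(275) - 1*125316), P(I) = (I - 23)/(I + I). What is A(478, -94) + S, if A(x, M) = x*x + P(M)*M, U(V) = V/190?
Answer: 5005437/19 ≈ 2.6344e+5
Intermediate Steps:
U(V) = V/190 (U(V) = V*(1/190) = V/190)
P(I) = (-23 + I)/(2*I) (P(I) = (-23 + I)/((2*I)) = (-23 + I)*(1/(2*I)) = (-23 + I)/(2*I))
A(x, M) = -23/2 + x**2 + M/2 (A(x, M) = x*x + ((-23 + M)/(2*M))*M = x**2 + (-23/2 + M/2) = -23/2 + x**2 + M/2)
S = 1330705/38 (S = -90296 - ((1/190)*275 - 1*125316) = -90296 - (55/38 - 125316) = -90296 - 1*(-4761953/38) = -90296 + 4761953/38 = 1330705/38 ≈ 35019.)
A(478, -94) + S = (-23/2 + 478**2 + (1/2)*(-94)) + 1330705/38 = (-23/2 + 228484 - 47) + 1330705/38 = 456851/2 + 1330705/38 = 5005437/19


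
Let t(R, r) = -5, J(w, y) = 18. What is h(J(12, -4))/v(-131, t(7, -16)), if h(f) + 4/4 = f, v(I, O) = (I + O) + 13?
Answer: -17/123 ≈ -0.13821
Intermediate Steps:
v(I, O) = 13 + I + O
h(f) = -1 + f
h(J(12, -4))/v(-131, t(7, -16)) = (-1 + 18)/(13 - 131 - 5) = 17/(-123) = 17*(-1/123) = -17/123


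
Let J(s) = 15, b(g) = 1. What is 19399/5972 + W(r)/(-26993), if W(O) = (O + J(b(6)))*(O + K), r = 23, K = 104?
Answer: 494816335/161202196 ≈ 3.0695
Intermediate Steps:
W(O) = (15 + O)*(104 + O) (W(O) = (O + 15)*(O + 104) = (15 + O)*(104 + O))
19399/5972 + W(r)/(-26993) = 19399/5972 + (1560 + 23**2 + 119*23)/(-26993) = 19399*(1/5972) + (1560 + 529 + 2737)*(-1/26993) = 19399/5972 + 4826*(-1/26993) = 19399/5972 - 4826/26993 = 494816335/161202196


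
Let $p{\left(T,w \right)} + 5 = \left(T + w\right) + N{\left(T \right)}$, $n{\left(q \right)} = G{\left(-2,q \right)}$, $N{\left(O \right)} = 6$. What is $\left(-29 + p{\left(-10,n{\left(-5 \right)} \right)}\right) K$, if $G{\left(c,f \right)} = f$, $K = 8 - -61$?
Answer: $-2967$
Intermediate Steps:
$K = 69$ ($K = 8 + 61 = 69$)
$n{\left(q \right)} = q$
$p{\left(T,w \right)} = 1 + T + w$ ($p{\left(T,w \right)} = -5 + \left(\left(T + w\right) + 6\right) = -5 + \left(6 + T + w\right) = 1 + T + w$)
$\left(-29 + p{\left(-10,n{\left(-5 \right)} \right)}\right) K = \left(-29 - 14\right) 69 = \left(-43\right) 69 = -2967$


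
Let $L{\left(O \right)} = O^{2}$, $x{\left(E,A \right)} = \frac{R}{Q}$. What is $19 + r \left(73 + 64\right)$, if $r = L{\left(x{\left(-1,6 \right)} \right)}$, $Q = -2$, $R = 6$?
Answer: $1252$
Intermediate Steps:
$x{\left(E,A \right)} = -3$ ($x{\left(E,A \right)} = \frac{6}{-2} = 6 \left(- \frac{1}{2}\right) = -3$)
$r = 9$ ($r = \left(-3\right)^{2} = 9$)
$19 + r \left(73 + 64\right) = 19 + 9 \left(73 + 64\right) = 19 + 9 \cdot 137 = 19 + 1233 = 1252$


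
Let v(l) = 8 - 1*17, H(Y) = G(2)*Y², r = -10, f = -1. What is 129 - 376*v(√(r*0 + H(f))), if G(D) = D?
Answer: 3513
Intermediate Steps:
H(Y) = 2*Y²
v(l) = -9 (v(l) = 8 - 17 = -9)
129 - 376*v(√(r*0 + H(f))) = 129 - 376*(-9) = 129 + 3384 = 3513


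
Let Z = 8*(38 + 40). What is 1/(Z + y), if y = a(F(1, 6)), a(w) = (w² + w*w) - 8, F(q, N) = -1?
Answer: 1/618 ≈ 0.0016181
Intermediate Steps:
a(w) = -8 + 2*w² (a(w) = (w² + w²) - 8 = 2*w² - 8 = -8 + 2*w²)
y = -6 (y = -8 + 2*(-1)² = -8 + 2*1 = -8 + 2 = -6)
Z = 624 (Z = 8*78 = 624)
1/(Z + y) = 1/(624 - 6) = 1/618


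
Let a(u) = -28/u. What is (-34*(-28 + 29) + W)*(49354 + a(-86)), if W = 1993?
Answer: 4157460324/43 ≈ 9.6685e+7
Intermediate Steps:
(-34*(-28 + 29) + W)*(49354 + a(-86)) = (-34*(-28 + 29) + 1993)*(49354 - 28/(-86)) = (-34*1 + 1993)*(49354 - 28*(-1/86)) = (-34 + 1993)*(49354 + 14/43) = 1959*(2122236/43) = 4157460324/43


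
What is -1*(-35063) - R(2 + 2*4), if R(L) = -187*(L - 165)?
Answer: 6078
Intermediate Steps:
R(L) = 30855 - 187*L (R(L) = -187*(-165 + L) = 30855 - 187*L)
-1*(-35063) - R(2 + 2*4) = -1*(-35063) - (30855 - 187*(2 + 2*4)) = 35063 - (30855 - 187*(2 + 8)) = 35063 - (30855 - 187*10) = 35063 - (30855 - 1870) = 35063 - 1*28985 = 35063 - 28985 = 6078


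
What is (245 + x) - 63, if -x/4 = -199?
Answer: 978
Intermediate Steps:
x = 796 (x = -4*(-199) = 796)
(245 + x) - 63 = (245 + 796) - 63 = 1041 - 63 = 978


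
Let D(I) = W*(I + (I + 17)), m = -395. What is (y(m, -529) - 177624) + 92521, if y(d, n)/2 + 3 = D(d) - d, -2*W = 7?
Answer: -78908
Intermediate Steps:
W = -7/2 (W = -½*7 = -7/2 ≈ -3.5000)
D(I) = -119/2 - 7*I (D(I) = -7*(I + (I + 17))/2 = -7*(I + (17 + I))/2 = -7*(17 + 2*I)/2 = -119/2 - 7*I)
y(d, n) = -125 - 16*d (y(d, n) = -6 + 2*((-119/2 - 7*d) - d) = -6 + 2*(-119/2 - 8*d) = -6 + (-119 - 16*d) = -125 - 16*d)
(y(m, -529) - 177624) + 92521 = ((-125 - 16*(-395)) - 177624) + 92521 = ((-125 + 6320) - 177624) + 92521 = (6195 - 177624) + 92521 = -171429 + 92521 = -78908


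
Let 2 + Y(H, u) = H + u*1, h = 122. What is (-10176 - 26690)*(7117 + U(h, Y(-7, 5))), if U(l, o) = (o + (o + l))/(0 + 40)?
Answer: -2624803901/10 ≈ -2.6248e+8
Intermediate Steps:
Y(H, u) = -2 + H + u (Y(H, u) = -2 + (H + u*1) = -2 + (H + u) = -2 + H + u)
U(l, o) = o/20 + l/40 (U(l, o) = (o + (l + o))/40 = (l + 2*o)*(1/40) = o/20 + l/40)
(-10176 - 26690)*(7117 + U(h, Y(-7, 5))) = (-10176 - 26690)*(7117 + ((-2 - 7 + 5)/20 + (1/40)*122)) = -36866*(7117 + ((1/20)*(-4) + 61/20)) = -36866*(7117 + (-⅕ + 61/20)) = -36866*(7117 + 57/20) = -36866*142397/20 = -2624803901/10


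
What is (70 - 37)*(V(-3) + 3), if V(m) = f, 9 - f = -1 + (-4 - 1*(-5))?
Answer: 396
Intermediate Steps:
f = 9 (f = 9 - (-1 + (-4 - 1*(-5))) = 9 - (-1 + (-4 + 5)) = 9 - (-1 + 1) = 9 - 1*0 = 9 + 0 = 9)
V(m) = 9
(70 - 37)*(V(-3) + 3) = (70 - 37)*(9 + 3) = 33*12 = 396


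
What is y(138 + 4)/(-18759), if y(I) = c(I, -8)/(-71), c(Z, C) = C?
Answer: -8/1331889 ≈ -6.0065e-6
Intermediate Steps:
y(I) = 8/71 (y(I) = -8/(-71) = -8*(-1/71) = 8/71)
y(138 + 4)/(-18759) = (8/71)/(-18759) = (8/71)*(-1/18759) = -8/1331889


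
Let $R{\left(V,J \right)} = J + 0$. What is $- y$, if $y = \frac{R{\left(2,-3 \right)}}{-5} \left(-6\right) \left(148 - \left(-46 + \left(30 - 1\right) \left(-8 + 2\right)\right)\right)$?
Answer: $\frac{6624}{5} \approx 1324.8$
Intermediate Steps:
$R{\left(V,J \right)} = J$
$y = - \frac{6624}{5}$ ($y = - \frac{3}{-5} \left(-6\right) \left(148 - \left(-46 + \left(30 - 1\right) \left(-8 + 2\right)\right)\right) = \left(-3\right) \left(- \frac{1}{5}\right) \left(-6\right) \left(148 - \left(-46 + 29 \left(-6\right)\right)\right) = \frac{3}{5} \left(-6\right) \left(148 + \left(46 - -174\right)\right) = - \frac{18 \left(148 + \left(46 + 174\right)\right)}{5} = - \frac{18 \left(148 + 220\right)}{5} = \left(- \frac{18}{5}\right) 368 = - \frac{6624}{5} \approx -1324.8$)
$- y = \left(-1\right) \left(- \frac{6624}{5}\right) = \frac{6624}{5}$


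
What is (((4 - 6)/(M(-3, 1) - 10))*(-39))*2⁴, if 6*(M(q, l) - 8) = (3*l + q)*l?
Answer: -624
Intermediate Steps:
M(q, l) = 8 + l*(q + 3*l)/6 (M(q, l) = 8 + ((3*l + q)*l)/6 = 8 + ((q + 3*l)*l)/6 = 8 + (l*(q + 3*l))/6 = 8 + l*(q + 3*l)/6)
(((4 - 6)/(M(-3, 1) - 10))*(-39))*2⁴ = (((4 - 6)/((8 + (½)*1² + (⅙)*1*(-3)) - 10))*(-39))*2⁴ = (-2/((8 + (½)*1 - ½) - 10)*(-39))*16 = (-2/((8 + ½ - ½) - 10)*(-39))*16 = (-2/(8 - 10)*(-39))*16 = (-2/(-2)*(-39))*16 = (-2*(-½)*(-39))*16 = (1*(-39))*16 = -39*16 = -624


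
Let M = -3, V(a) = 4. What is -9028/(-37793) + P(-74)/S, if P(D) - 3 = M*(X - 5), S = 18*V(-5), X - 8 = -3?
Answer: 254465/907032 ≈ 0.28055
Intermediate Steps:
X = 5 (X = 8 - 3 = 5)
S = 72 (S = 18*4 = 72)
P(D) = 3 (P(D) = 3 - 3*(5 - 5) = 3 - 3*0 = 3 + 0 = 3)
-9028/(-37793) + P(-74)/S = -9028/(-37793) + 3/72 = -9028*(-1/37793) + 3*(1/72) = 9028/37793 + 1/24 = 254465/907032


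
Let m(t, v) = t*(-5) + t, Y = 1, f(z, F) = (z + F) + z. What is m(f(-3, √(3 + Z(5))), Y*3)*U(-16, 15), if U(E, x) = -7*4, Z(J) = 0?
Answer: -672 + 112*√3 ≈ -478.01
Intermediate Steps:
U(E, x) = -28
f(z, F) = F + 2*z (f(z, F) = (F + z) + z = F + 2*z)
m(t, v) = -4*t (m(t, v) = -5*t + t = -4*t)
m(f(-3, √(3 + Z(5))), Y*3)*U(-16, 15) = -4*(√(3 + 0) + 2*(-3))*(-28) = -4*(√3 - 6)*(-28) = -4*(-6 + √3)*(-28) = (24 - 4*√3)*(-28) = -672 + 112*√3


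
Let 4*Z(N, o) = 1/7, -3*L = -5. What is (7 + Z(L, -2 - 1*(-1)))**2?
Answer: 38809/784 ≈ 49.501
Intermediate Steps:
L = 5/3 (L = -1/3*(-5) = 5/3 ≈ 1.6667)
Z(N, o) = 1/28 (Z(N, o) = (1/4)/7 = (1/4)*(1/7) = 1/28)
(7 + Z(L, -2 - 1*(-1)))**2 = (7 + 1/28)**2 = (197/28)**2 = 38809/784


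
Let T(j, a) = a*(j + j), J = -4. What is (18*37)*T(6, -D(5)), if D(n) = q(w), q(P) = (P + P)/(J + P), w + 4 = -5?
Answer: -143856/13 ≈ -11066.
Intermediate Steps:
w = -9 (w = -4 - 5 = -9)
q(P) = 2*P/(-4 + P) (q(P) = (P + P)/(-4 + P) = (2*P)/(-4 + P) = 2*P/(-4 + P))
D(n) = 18/13 (D(n) = 2*(-9)/(-4 - 9) = 2*(-9)/(-13) = 2*(-9)*(-1/13) = 18/13)
T(j, a) = 2*a*j (T(j, a) = a*(2*j) = 2*a*j)
(18*37)*T(6, -D(5)) = (18*37)*(2*(-1*18/13)*6) = 666*(2*(-18/13)*6) = 666*(-216/13) = -143856/13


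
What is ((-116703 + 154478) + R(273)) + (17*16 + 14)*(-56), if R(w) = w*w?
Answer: 96288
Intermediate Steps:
R(w) = w**2
((-116703 + 154478) + R(273)) + (17*16 + 14)*(-56) = ((-116703 + 154478) + 273**2) + (17*16 + 14)*(-56) = (37775 + 74529) + (272 + 14)*(-56) = 112304 + 286*(-56) = 112304 - 16016 = 96288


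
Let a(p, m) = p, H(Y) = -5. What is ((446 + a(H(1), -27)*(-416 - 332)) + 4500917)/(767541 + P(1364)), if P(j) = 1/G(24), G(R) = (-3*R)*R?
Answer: 7784817984/1326310847 ≈ 5.8695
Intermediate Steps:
G(R) = -3*R²
P(j) = -1/1728 (P(j) = 1/(-3*24²) = 1/(-3*576) = 1/(-1728) = -1/1728)
((446 + a(H(1), -27)*(-416 - 332)) + 4500917)/(767541 + P(1364)) = ((446 - 5*(-416 - 332)) + 4500917)/(767541 - 1/1728) = ((446 - 5*(-748)) + 4500917)/(1326310847/1728) = ((446 + 3740) + 4500917)*(1728/1326310847) = (4186 + 4500917)*(1728/1326310847) = 4505103*(1728/1326310847) = 7784817984/1326310847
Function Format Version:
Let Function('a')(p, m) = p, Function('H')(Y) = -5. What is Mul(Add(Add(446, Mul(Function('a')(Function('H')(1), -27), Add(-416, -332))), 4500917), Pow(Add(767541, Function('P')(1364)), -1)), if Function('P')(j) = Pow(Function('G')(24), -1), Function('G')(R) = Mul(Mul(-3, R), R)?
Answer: Rational(7784817984, 1326310847) ≈ 5.8695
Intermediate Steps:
Function('G')(R) = Mul(-3, Pow(R, 2))
Function('P')(j) = Rational(-1, 1728) (Function('P')(j) = Pow(Mul(-3, Pow(24, 2)), -1) = Pow(Mul(-3, 576), -1) = Pow(-1728, -1) = Rational(-1, 1728))
Mul(Add(Add(446, Mul(Function('a')(Function('H')(1), -27), Add(-416, -332))), 4500917), Pow(Add(767541, Function('P')(1364)), -1)) = Mul(Add(Add(446, Mul(-5, Add(-416, -332))), 4500917), Pow(Add(767541, Rational(-1, 1728)), -1)) = Mul(Add(Add(446, Mul(-5, -748)), 4500917), Pow(Rational(1326310847, 1728), -1)) = Mul(Add(Add(446, 3740), 4500917), Rational(1728, 1326310847)) = Mul(Add(4186, 4500917), Rational(1728, 1326310847)) = Mul(4505103, Rational(1728, 1326310847)) = Rational(7784817984, 1326310847)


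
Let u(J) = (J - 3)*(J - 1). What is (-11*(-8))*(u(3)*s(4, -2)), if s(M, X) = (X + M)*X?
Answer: 0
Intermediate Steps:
u(J) = (-1 + J)*(-3 + J) (u(J) = (-3 + J)*(-1 + J) = (-1 + J)*(-3 + J))
s(M, X) = X*(M + X) (s(M, X) = (M + X)*X = X*(M + X))
(-11*(-8))*(u(3)*s(4, -2)) = (-11*(-8))*((3 + 3**2 - 4*3)*(-2*(4 - 2))) = 88*((3 + 9 - 12)*(-2*2)) = 88*(0*(-4)) = 88*0 = 0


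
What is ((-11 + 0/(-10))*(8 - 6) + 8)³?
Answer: -2744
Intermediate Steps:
((-11 + 0/(-10))*(8 - 6) + 8)³ = ((-11 + 0*(-⅒))*2 + 8)³ = ((-11 + 0)*2 + 8)³ = (-11*2 + 8)³ = (-22 + 8)³ = (-14)³ = -2744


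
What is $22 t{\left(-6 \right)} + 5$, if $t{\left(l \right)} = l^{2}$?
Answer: $797$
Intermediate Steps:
$22 t{\left(-6 \right)} + 5 = 22 \left(-6\right)^{2} + 5 = 22 \cdot 36 + 5 = 792 + 5 = 797$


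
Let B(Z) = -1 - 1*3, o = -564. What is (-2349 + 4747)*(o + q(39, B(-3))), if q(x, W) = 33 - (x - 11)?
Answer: -1340482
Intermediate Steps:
B(Z) = -4 (B(Z) = -1 - 3 = -4)
q(x, W) = 44 - x (q(x, W) = 33 - (-11 + x) = 33 + (11 - x) = 44 - x)
(-2349 + 4747)*(o + q(39, B(-3))) = (-2349 + 4747)*(-564 + (44 - 1*39)) = 2398*(-564 + (44 - 39)) = 2398*(-564 + 5) = 2398*(-559) = -1340482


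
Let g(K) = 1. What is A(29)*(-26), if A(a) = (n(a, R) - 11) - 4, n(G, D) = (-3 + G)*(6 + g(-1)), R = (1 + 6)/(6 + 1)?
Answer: -4342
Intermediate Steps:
R = 1 (R = 7/7 = 7*(1/7) = 1)
n(G, D) = -21 + 7*G (n(G, D) = (-3 + G)*(6 + 1) = (-3 + G)*7 = -21 + 7*G)
A(a) = -36 + 7*a (A(a) = ((-21 + 7*a) - 11) - 4 = (-32 + 7*a) - 4 = -36 + 7*a)
A(29)*(-26) = (-36 + 7*29)*(-26) = (-36 + 203)*(-26) = 167*(-26) = -4342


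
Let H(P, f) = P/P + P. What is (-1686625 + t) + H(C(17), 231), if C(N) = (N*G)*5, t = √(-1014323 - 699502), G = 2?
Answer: -1686454 + 15*I*√7617 ≈ -1.6865e+6 + 1309.1*I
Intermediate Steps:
t = 15*I*√7617 (t = √(-1713825) = 15*I*√7617 ≈ 1309.1*I)
C(N) = 10*N (C(N) = (N*2)*5 = (2*N)*5 = 10*N)
H(P, f) = 1 + P
(-1686625 + t) + H(C(17), 231) = (-1686625 + 15*I*√7617) + (1 + 10*17) = (-1686625 + 15*I*√7617) + (1 + 170) = (-1686625 + 15*I*√7617) + 171 = -1686454 + 15*I*√7617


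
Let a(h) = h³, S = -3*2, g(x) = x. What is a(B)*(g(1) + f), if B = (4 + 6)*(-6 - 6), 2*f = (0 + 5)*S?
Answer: 24192000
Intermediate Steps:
S = -6
f = -15 (f = ((0 + 5)*(-6))/2 = (5*(-6))/2 = (½)*(-30) = -15)
B = -120 (B = 10*(-12) = -120)
a(B)*(g(1) + f) = (-120)³*(1 - 15) = -1728000*(-14) = 24192000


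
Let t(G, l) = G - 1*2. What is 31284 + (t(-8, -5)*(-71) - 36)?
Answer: 31958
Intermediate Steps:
t(G, l) = -2 + G (t(G, l) = G - 2 = -2 + G)
31284 + (t(-8, -5)*(-71) - 36) = 31284 + ((-2 - 8)*(-71) - 36) = 31284 + (-10*(-71) - 36) = 31284 + (710 - 36) = 31284 + 674 = 31958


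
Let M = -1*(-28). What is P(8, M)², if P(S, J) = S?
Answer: 64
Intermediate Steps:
M = 28
P(8, M)² = 8² = 64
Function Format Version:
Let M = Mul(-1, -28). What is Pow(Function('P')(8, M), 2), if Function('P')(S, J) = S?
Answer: 64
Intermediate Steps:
M = 28
Pow(Function('P')(8, M), 2) = Pow(8, 2) = 64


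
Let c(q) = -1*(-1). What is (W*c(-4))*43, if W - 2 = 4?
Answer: 258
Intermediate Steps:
W = 6 (W = 2 + 4 = 6)
c(q) = 1
(W*c(-4))*43 = (6*1)*43 = 6*43 = 258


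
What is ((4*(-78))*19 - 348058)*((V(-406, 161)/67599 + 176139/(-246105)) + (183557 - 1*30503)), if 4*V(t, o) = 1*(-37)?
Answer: -1804487820702266737/33306210 ≈ -5.4179e+10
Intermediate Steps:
V(t, o) = -37/4 (V(t, o) = (1*(-37))/4 = (¼)*(-37) = -37/4)
((4*(-78))*19 - 348058)*((V(-406, 161)/67599 + 176139/(-246105)) + (183557 - 1*30503)) = ((4*(-78))*19 - 348058)*((-37/4/67599 + 176139/(-246105)) + (183557 - 1*30503)) = (-312*19 - 348058)*((-37/4*1/67599 + 176139*(-1/246105)) + (183557 - 30503)) = (-5928 - 348058)*((-1/7308 - 19571/27345) + 153054) = -353986*(-47684071/66612420 + 153054) = -353986*10195249646609/66612420 = -1804487820702266737/33306210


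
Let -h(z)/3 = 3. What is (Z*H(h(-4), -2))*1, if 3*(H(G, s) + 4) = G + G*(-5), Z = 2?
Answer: 16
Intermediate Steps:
h(z) = -9 (h(z) = -3*3 = -9)
H(G, s) = -4 - 4*G/3 (H(G, s) = -4 + (G + G*(-5))/3 = -4 + (G - 5*G)/3 = -4 + (-4*G)/3 = -4 - 4*G/3)
(Z*H(h(-4), -2))*1 = (2*(-4 - 4/3*(-9)))*1 = (2*(-4 + 12))*1 = (2*8)*1 = 16*1 = 16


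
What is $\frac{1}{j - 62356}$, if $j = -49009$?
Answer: $- \frac{1}{111365} \approx -8.9795 \cdot 10^{-6}$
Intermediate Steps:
$\frac{1}{j - 62356} = \frac{1}{-49009 - 62356} = \frac{1}{-111365} = - \frac{1}{111365}$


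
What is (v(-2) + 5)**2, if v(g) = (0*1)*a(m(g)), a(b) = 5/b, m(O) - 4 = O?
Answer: 25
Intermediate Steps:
m(O) = 4 + O
v(g) = 0 (v(g) = (0*1)*(5/(4 + g)) = 0*(5/(4 + g)) = 0)
(v(-2) + 5)**2 = (0 + 5)**2 = 5**2 = 25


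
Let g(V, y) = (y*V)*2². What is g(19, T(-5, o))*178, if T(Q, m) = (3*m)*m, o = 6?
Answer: 1461024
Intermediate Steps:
T(Q, m) = 3*m²
g(V, y) = 4*V*y (g(V, y) = (V*y)*4 = 4*V*y)
g(19, T(-5, o))*178 = (4*19*(3*6²))*178 = (4*19*(3*36))*178 = (4*19*108)*178 = 8208*178 = 1461024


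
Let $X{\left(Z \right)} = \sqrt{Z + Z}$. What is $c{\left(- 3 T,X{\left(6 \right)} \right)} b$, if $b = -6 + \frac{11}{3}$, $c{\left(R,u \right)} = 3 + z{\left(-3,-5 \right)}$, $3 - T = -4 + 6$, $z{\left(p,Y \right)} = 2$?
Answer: $- \frac{35}{3} \approx -11.667$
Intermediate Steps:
$T = 1$ ($T = 3 - \left(-4 + 6\right) = 3 - 2 = 1$)
$X{\left(Z \right)} = \sqrt{2} \sqrt{Z}$ ($X{\left(Z \right)} = \sqrt{2 Z} = \sqrt{2} \sqrt{Z}$)
$c{\left(R,u \right)} = 5$ ($c{\left(R,u \right)} = 3 + 2 = 5$)
$b = - \frac{7}{3}$ ($b = -6 + 11 \cdot \frac{1}{3} = -6 + \frac{11}{3} = - \frac{7}{3} \approx -2.3333$)
$c{\left(- 3 T,X{\left(6 \right)} \right)} b = 5 \left(- \frac{7}{3}\right) = - \frac{35}{3}$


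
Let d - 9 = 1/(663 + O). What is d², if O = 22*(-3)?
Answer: 28879876/356409 ≈ 81.030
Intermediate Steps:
O = -66
d = 5374/597 (d = 9 + 1/(663 - 66) = 9 + 1/597 = 5374/597 ≈ 9.0017)
d² = (5374/597)² = 28879876/356409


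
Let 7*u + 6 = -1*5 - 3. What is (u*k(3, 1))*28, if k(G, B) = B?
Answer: -56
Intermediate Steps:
u = -2 (u = -6/7 + (-1*5 - 3)/7 = -6/7 + (-5 - 3)/7 = -6/7 + (⅐)*(-8) = -6/7 - 8/7 = -2)
(u*k(3, 1))*28 = -2*1*28 = -2*28 = -56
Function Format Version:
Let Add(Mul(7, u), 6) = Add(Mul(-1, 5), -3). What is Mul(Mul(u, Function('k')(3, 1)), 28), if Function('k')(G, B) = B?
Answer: -56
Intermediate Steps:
u = -2 (u = Add(Rational(-6, 7), Mul(Rational(1, 7), Add(Mul(-1, 5), -3))) = Add(Rational(-6, 7), Mul(Rational(1, 7), Add(-5, -3))) = Add(Rational(-6, 7), Mul(Rational(1, 7), -8)) = Add(Rational(-6, 7), Rational(-8, 7)) = -2)
Mul(Mul(u, Function('k')(3, 1)), 28) = Mul(Mul(-2, 1), 28) = Mul(-2, 28) = -56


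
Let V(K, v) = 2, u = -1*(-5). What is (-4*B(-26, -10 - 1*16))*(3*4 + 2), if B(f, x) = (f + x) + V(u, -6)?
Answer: 2800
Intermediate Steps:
u = 5
B(f, x) = 2 + f + x (B(f, x) = (f + x) + 2 = 2 + f + x)
(-4*B(-26, -10 - 1*16))*(3*4 + 2) = (-4*(2 - 26 + (-10 - 1*16)))*(3*4 + 2) = (-4*(2 - 26 + (-10 - 16)))*(12 + 2) = -4*(2 - 26 - 26)*14 = -4*(-50)*14 = 200*14 = 2800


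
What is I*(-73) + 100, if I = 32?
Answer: -2236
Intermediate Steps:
I*(-73) + 100 = 32*(-73) + 100 = -2336 + 100 = -2236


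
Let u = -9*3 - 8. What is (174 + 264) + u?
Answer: 403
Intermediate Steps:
u = -35 (u = -27 - 8 = -35)
(174 + 264) + u = (174 + 264) - 35 = 438 - 35 = 403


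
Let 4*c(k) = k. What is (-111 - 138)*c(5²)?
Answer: -6225/4 ≈ -1556.3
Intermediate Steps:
c(k) = k/4
(-111 - 138)*c(5²) = (-111 - 138)*((¼)*5²) = -249*25/4 = -6225/4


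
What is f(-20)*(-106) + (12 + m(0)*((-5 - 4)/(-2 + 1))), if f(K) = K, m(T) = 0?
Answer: 2132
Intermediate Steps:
f(-20)*(-106) + (12 + m(0)*((-5 - 4)/(-2 + 1))) = -20*(-106) + (12 + 0*((-5 - 4)/(-2 + 1))) = 2120 + (12 + 0*(-9/(-1))) = 2120 + (12 + 0*(-9*(-1))) = 2120 + (12 + 0*9) = 2120 + (12 + 0) = 2120 + 12 = 2132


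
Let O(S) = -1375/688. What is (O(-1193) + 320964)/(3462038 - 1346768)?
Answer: 11622203/76595040 ≈ 0.15174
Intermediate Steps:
O(S) = -1375/688 (O(S) = -1375*1/688 = -1375/688)
(O(-1193) + 320964)/(3462038 - 1346768) = (-1375/688 + 320964)/(3462038 - 1346768) = (220821857/688)/2115270 = (220821857/688)*(1/2115270) = 11622203/76595040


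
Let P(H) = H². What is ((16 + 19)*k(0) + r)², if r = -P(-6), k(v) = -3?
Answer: 19881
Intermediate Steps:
r = -36 (r = -1*(-6)² = -1*36 = -36)
((16 + 19)*k(0) + r)² = ((16 + 19)*(-3) - 36)² = (35*(-3) - 36)² = (-105 - 36)² = (-141)² = 19881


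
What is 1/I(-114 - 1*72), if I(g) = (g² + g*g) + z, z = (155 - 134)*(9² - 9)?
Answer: 1/70704 ≈ 1.4143e-5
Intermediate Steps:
z = 1512 (z = 21*(81 - 9) = 21*72 = 1512)
I(g) = 1512 + 2*g² (I(g) = (g² + g*g) + 1512 = (g² + g²) + 1512 = 2*g² + 1512 = 1512 + 2*g²)
1/I(-114 - 1*72) = 1/(1512 + 2*(-114 - 1*72)²) = 1/(1512 + 2*(-114 - 72)²) = 1/(1512 + 2*(-186)²) = 1/(1512 + 2*34596) = 1/(1512 + 69192) = 1/70704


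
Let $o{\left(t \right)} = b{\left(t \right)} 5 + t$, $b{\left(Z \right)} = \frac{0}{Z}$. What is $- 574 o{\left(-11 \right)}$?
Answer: $6314$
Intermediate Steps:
$b{\left(Z \right)} = 0$
$o{\left(t \right)} = t$ ($o{\left(t \right)} = 0 \cdot 5 + t = 0 + t = t$)
$- 574 o{\left(-11 \right)} = \left(-574\right) \left(-11\right) = 6314$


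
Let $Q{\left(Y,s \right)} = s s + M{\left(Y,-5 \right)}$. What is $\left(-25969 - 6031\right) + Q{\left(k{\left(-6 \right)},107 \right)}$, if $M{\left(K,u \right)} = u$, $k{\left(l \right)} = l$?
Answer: $-20556$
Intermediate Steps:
$Q{\left(Y,s \right)} = -5 + s^{2}$ ($Q{\left(Y,s \right)} = s s - 5 = s^{2} - 5 = -5 + s^{2}$)
$\left(-25969 - 6031\right) + Q{\left(k{\left(-6 \right)},107 \right)} = \left(-25969 - 6031\right) - \left(5 - 107^{2}\right) = -32000 + \left(-5 + 11449\right) = -32000 + 11444 = -20556$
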